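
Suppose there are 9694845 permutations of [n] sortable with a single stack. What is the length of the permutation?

Stack-sortable permutations of [n] are counted by C_n. The Catalan number equal to 9694845 is C_15.

15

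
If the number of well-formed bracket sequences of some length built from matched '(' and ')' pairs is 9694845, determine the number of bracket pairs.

Balanced strings of n bracket-pairs are counted by C_n. The Catalan number equal to 9694845 is C_15.

15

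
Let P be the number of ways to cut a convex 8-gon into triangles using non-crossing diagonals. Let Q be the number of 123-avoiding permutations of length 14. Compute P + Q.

The number of triangulations of an 8-gon is the Catalan number C_6 (index = sides − 2). So P = C_6 = 132.
Permutations of [n] avoiding any single length-3 pattern are counted by C_n; here n = 14. So Q = C_14 = 2674440.
P + Q = 132 + 2674440 = 2674572.

2674572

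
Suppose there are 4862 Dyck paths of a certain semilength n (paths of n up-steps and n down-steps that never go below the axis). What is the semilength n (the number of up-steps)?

9

Dyck paths of semilength n are counted by C_n. The Catalan number equal to 4862 is C_9.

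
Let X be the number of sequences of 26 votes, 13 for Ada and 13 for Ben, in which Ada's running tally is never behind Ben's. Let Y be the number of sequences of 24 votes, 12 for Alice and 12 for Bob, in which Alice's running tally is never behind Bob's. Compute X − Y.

534888

Ballot sequences with n votes each where one side never trails are Dyck words, counted by C_n; here n = 13. So X = C_13 = 742900.
Reading a vote for the leader as '(' and for the other as ')' turns such a sequence into a balanced string of 12 pairs, so the count is C_12. So Y = C_12 = 208012.
X − Y = 742900 − 208012 = 534888.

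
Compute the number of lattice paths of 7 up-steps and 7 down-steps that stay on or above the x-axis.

A Dyck path with 7 up-steps and 7 down-steps has semilength 7, so there are C_7 of them.
C_7 = C_6 · 2(2·6+1)/(6+2) = 132 · 26/8 = 429.

429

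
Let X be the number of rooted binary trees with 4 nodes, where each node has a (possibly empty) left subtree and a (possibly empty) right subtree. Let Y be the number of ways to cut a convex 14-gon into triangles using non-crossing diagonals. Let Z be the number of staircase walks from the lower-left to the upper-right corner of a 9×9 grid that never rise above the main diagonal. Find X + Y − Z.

203164

Binary trees (left/right distinguished) on n nodes are counted by C_n; here n = 4. So X = C_4 = 14.
The number of triangulations of a 14-gon is the Catalan number C_12 (index = sides − 2). So Y = C_12 = 208012.
Monotone paths in an n×n grid that stay weakly below the diagonal are counted by C_n; here n = 9. So Z = C_9 = 4862.
X + Y − Z = 14 + 208012 − 4862 = 203164.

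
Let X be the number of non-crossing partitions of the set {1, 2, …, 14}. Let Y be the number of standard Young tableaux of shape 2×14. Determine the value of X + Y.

5348880

Non-crossing partitions of an n-element set are counted by C_n; here n = 14. So X = C_14 = 2674440.
By the hook-length formula (or a Dyck-path bijection), SYT of shape 2×14 number C_14. So Y = C_14 = 2674440.
X + Y = 2674440 + 2674440 = 5348880.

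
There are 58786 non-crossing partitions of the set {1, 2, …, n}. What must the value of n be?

Non-crossing partitions of [n] are counted by C_n, and C_11 = 58786.

11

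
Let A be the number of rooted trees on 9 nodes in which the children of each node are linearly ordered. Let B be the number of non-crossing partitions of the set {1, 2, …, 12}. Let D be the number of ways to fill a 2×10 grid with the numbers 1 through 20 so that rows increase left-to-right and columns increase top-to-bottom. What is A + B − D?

192646

Rooted ordered (plane) trees on m nodes have m−1 edges and are counted by C_{m−1}; m = 9 gives C_8. So A = C_8 = 1430.
Non-crossing partitions of an n-element set are counted by C_n; here n = 12. So B = C_12 = 208012.
By the hook-length formula (or a Dyck-path bijection), SYT of shape 2×10 number C_10. So D = C_10 = 16796.
A + B − D = 1430 + 208012 − 16796 = 192646.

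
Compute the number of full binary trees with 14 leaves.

742900

Full binary trees with 14 leaves have 14−1 = 13 internal nodes, so there are C_13 of them.
C_13 = C(26,13)/14 = 10400600/14 = 742900.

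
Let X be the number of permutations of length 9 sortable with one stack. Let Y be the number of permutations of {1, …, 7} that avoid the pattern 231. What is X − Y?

4433

By Knuth's characterisation, the stack-sortable permutations of length 9 are the 231-avoiders, numbering C_9. So X = C_9 = 4862.
Permutations of [n] avoiding any single length-3 pattern are counted by C_n; here n = 7. So Y = C_7 = 429.
X − Y = 4862 − 429 = 4433.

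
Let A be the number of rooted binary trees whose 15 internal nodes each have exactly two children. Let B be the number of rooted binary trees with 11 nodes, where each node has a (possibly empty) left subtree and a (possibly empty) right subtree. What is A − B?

9636059

The number of full binary trees on 15 internal nodes is the Catalan number C_15. So A = C_15 = 9694845.
Rooted binary trees with 11 nodes (each child slot possibly empty) number C_11. So B = C_11 = 58786.
A − B = 9694845 − 58786 = 9636059.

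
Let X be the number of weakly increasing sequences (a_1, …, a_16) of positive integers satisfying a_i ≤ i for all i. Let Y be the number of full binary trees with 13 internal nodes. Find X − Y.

Such sub-staircase sequences of length n are counted by C_n; here n = 16. So X = C_16 = 35357670.
Full binary trees with n internal nodes are counted by C_n; here n = 13. So Y = C_13 = 742900.
X − Y = 35357670 − 742900 = 34614770.

34614770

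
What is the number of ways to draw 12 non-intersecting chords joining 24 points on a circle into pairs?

Pairing 24 circle points by 12 non-crossing chords gives C_12 matchings.
C_12 = 208012.

208012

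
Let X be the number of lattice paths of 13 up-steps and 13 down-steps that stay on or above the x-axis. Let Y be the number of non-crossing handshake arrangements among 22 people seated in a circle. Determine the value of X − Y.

684114

Dyck paths of semilength n (length 2n) are counted by C_n; here n = 13. So X = C_13 = 742900.
Non-crossing handshake pairings of 2n people are counted by C_n; 22 people gives n = 11. So Y = C_11 = 58786.
X − Y = 742900 − 58786 = 684114.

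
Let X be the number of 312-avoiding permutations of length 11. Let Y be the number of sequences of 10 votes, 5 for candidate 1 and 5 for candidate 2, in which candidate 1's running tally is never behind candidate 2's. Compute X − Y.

58744

For any fixed pattern of length 3, the pattern-avoiding permutations of [11] number C_11. So X = C_11 = 58786.
Reading a vote for the leader as '(' and for the other as ')' turns such a sequence into a balanced string of 5 pairs, so the count is C_5. So Y = C_5 = 42.
X − Y = 58786 − 42 = 58744.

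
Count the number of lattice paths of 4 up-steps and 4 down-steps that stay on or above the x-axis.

Paths of 4 up- and 4 down-steps that never dip below the axis are Dyck paths; their count is C_4.
C_4 = 14.

14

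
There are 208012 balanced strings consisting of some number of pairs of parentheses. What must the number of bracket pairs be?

12

Balanced strings of n bracket-pairs are counted by C_n; 208012 = C_12.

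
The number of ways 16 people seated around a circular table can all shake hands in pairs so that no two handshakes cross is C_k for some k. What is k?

8

With 16 = 2·8 people, non-crossing handshake pairings are non-crossing perfect matchings on a circle, counted by C_8.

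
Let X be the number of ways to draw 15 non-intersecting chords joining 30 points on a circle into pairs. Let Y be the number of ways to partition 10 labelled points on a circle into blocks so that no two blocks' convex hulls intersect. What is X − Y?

9678049

Non-crossing perfect matchings of 2n points on a circle are counted by C_n; with 30 points, n = 15. So X = C_15 = 9694845.
Non-crossing partitions of an n-element set are counted by C_n; here n = 10. So Y = C_10 = 16796.
X − Y = 9694845 − 16796 = 9678049.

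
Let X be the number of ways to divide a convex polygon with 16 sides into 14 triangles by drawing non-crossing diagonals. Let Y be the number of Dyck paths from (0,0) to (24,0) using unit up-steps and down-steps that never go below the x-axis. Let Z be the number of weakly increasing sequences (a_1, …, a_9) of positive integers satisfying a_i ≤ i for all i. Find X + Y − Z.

2877590

A convex 16-gon is triangulated into 14 triangles, and the number of such triangulations is the Catalan number C_{16−2} = C_14. So X = C_14 = 2674440.
A Dyck path with 12 up-steps and 12 down-steps has semilength 12, so there are C_12 of them. So Y = C_12 = 208012.
Weakly increasing sequences with a_i ≤ i biject with Dyck paths of semilength 9, so there are C_9. So Z = C_9 = 4862.
X + Y − Z = 2674440 + 208012 − 4862 = 2877590.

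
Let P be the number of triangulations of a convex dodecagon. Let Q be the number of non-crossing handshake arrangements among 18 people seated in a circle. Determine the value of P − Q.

11934

The number of triangulations of a 12-gon is the Catalan number C_10 (index = sides − 2). So P = C_10 = 16796.
With 18 = 2·9 people, non-crossing handshake pairings are non-crossing perfect matchings on a circle, counted by C_9. So Q = C_9 = 4862.
P − Q = 16796 − 4862 = 11934.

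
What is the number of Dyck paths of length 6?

Dyck paths of semilength n (length 2n) are counted by C_n; here n = 3.
C_3 = C(6,3)/4 = 20/4 = 5.

5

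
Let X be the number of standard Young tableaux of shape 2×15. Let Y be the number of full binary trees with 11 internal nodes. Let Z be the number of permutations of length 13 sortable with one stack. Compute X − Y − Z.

Standard Young tableaux of shape 2×n are counted by C_n; here n = 15. So X = C_15 = 9694845.
The number of full binary trees on 11 internal nodes is the Catalan number C_11. So Y = C_11 = 58786.
Stack-sortable permutations are exactly the 231-avoiding ones, counted by C_n; here n = 13. So Z = C_13 = 742900.
X − Y − Z = 9694845 − 58786 − 742900 = 8893159.

8893159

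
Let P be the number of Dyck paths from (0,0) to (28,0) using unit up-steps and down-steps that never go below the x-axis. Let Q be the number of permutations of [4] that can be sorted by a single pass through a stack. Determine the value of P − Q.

2674426

Dyck paths of semilength n (length 2n) are counted by C_n; here n = 14. So P = C_14 = 2674440.
Stack-sortable permutations are exactly the 231-avoiding ones, counted by C_n; here n = 4. So Q = C_4 = 14.
P − Q = 2674440 − 14 = 2674426.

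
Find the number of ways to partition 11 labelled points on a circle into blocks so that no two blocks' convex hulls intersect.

Non-crossing partitions of an n-element set are counted by C_n; here n = 11.
C_11 = C_10 · 2(2·10+1)/(10+2) = 16796 · 42/12 = 58786.

58786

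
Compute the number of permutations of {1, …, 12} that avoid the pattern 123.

208012

For any fixed pattern of length 3, the pattern-avoiding permutations of [12] number C_12.
C_12 = C(24,12)/13 = 2704156/13 = 208012.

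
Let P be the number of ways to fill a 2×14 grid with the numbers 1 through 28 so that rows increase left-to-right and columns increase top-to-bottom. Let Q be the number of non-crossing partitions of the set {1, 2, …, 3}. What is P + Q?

2674445

Standard Young tableaux of shape 2×n are counted by C_n; here n = 14. So P = C_14 = 2674440.
Non-crossing partitions of an n-element set are counted by C_n; here n = 3. So Q = C_3 = 5.
P + Q = 2674440 + 5 = 2674445.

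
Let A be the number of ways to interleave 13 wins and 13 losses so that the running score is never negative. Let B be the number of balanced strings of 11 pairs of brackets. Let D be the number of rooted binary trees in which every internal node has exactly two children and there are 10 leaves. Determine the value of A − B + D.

688976

Ballot sequences with n votes each where one side never trails are Dyck words, counted by C_n; here n = 13. So A = C_13 = 742900.
Balanced strings of n pairs of brackets are counted by C_n; here n = 11. So B = C_11 = 58786.
Full binary trees with 10 leaves have 10−1 = 9 internal nodes, so there are C_9 of them. So D = C_9 = 4862.
A − B + D = 742900 − 58786 + 4862 = 688976.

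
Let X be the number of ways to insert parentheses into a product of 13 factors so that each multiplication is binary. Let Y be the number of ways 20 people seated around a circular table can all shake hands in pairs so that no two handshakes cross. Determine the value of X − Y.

Parenthesizations of m factors correspond to full binary trees with m leaves, counted by C_{m−1}; m = 13 gives C_12. So X = C_12 = 208012.
Non-crossing handshake pairings of 2n people are counted by C_n; 20 people gives n = 10. So Y = C_10 = 16796.
X − Y = 208012 − 16796 = 191216.

191216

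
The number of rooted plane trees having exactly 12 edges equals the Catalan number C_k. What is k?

12

A rooted plane tree with 12 edges has 13 nodes, and the count is C_12.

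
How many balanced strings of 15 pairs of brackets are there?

9694845

A balanced arrangement of 15 bracket pairs is a Dyck word of semilength 15, so the count is C_15.
C_15 = C(30,15)/16 = 155117520/16 = 9694845.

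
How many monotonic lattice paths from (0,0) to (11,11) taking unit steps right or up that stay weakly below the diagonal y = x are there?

58786

Sub-diagonal monotone paths from (0,0) to (11,11) biject with Dyck paths of semilength 11, giving C_11.
C_11 = C_10 · 2(2·10+1)/(10+2) = 16796 · 42/12 = 58786.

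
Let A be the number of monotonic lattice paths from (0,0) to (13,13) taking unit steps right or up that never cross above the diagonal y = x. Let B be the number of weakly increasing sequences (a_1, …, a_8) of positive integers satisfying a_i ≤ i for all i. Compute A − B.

Monotone paths in an n×n grid that stay weakly below the diagonal are counted by C_n; here n = 13. So A = C_13 = 742900.
Such sub-staircase sequences of length n are counted by C_n; here n = 8. So B = C_8 = 1430.
A − B = 742900 − 1430 = 741470.

741470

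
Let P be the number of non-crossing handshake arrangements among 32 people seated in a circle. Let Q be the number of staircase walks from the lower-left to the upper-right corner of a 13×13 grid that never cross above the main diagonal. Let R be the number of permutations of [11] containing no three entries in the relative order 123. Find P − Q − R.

Non-crossing handshake pairings of 2n people are counted by C_n; 32 people gives n = 16. So P = C_16 = 35357670.
Sub-diagonal monotone paths from (0,0) to (13,13) biject with Dyck paths of semilength 13, giving C_13. So Q = C_13 = 742900.
For any fixed pattern of length 3, the pattern-avoiding permutations of [11] number C_11. So R = C_11 = 58786.
P − Q − R = 35357670 − 742900 − 58786 = 34555984.

34555984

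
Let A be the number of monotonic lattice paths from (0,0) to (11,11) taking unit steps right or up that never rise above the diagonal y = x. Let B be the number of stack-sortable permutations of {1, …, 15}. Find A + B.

Sub-diagonal monotone paths from (0,0) to (11,11) biject with Dyck paths of semilength 11, giving C_11. So A = C_11 = 58786.
By Knuth's characterisation, the stack-sortable permutations of length 15 are the 231-avoiders, numbering C_15. So B = C_15 = 9694845.
A + B = 58786 + 9694845 = 9753631.

9753631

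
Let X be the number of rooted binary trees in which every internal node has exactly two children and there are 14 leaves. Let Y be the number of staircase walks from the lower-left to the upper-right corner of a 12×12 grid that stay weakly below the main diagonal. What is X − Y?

534888

Full binary trees with 14 leaves have 14−1 = 13 internal nodes, so there are C_13 of them. So X = C_13 = 742900.
Monotone paths in an n×n grid that stay weakly below the diagonal are counted by C_n; here n = 12. So Y = C_12 = 208012.
X − Y = 742900 − 208012 = 534888.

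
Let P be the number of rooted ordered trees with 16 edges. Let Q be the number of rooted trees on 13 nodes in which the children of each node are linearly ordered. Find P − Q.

A rooted plane tree with 16 edges has 17 nodes, and the count is C_16. So P = C_16 = 35357670.
A rooted plane tree on 13 nodes has 12 edges, and such trees are counted by C_12. So Q = C_12 = 208012.
P − Q = 35357670 − 208012 = 35149658.

35149658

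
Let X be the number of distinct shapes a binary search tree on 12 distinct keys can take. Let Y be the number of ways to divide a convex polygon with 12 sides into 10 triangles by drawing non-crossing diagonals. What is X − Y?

191216

Rooted binary trees with 12 nodes (each child slot possibly empty) number C_12. So X = C_12 = 208012.
A convex 12-gon is triangulated into 10 triangles, and the number of such triangulations is the Catalan number C_{12−2} = C_10. So Y = C_10 = 16796.
X − Y = 208012 − 16796 = 191216.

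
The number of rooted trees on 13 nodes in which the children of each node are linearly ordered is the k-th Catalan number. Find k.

12

A rooted plane tree on 13 nodes has 12 edges, and such trees are counted by C_12.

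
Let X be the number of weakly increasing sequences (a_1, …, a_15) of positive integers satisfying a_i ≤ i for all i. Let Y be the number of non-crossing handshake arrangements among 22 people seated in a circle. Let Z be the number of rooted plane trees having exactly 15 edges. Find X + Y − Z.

Weakly increasing sequences with a_i ≤ i biject with Dyck paths of semilength 15, so there are C_15. So X = C_15 = 9694845.
With 22 = 2·11 people, non-crossing handshake pairings are non-crossing perfect matchings on a circle, counted by C_11. So Y = C_11 = 58786.
Rooted ordered trees with n edges are counted by C_n; here n = 15. So Z = C_15 = 9694845.
X + Y − Z = 9694845 + 58786 − 9694845 = 58786.

58786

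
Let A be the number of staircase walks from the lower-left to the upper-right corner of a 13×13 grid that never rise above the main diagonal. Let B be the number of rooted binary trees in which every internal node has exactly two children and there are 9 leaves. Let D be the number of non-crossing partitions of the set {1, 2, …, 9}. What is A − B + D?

Sub-diagonal monotone paths from (0,0) to (13,13) biject with Dyck paths of semilength 13, giving C_13. So A = C_13 = 742900.
A full binary tree with L leaves has L−1 internal nodes and is counted by C_{L−1}; L = 9 gives C_8. So B = C_8 = 1430.
Non-crossing partitions of an n-element set are counted by C_n; here n = 9. So D = C_9 = 4862.
A − B + D = 742900 − 1430 + 4862 = 746332.

746332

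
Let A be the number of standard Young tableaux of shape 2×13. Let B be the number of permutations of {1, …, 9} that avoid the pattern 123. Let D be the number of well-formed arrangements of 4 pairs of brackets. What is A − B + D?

738052

Standard Young tableaux of shape 2×n are counted by C_n; here n = 13. So A = C_13 = 742900.
For any fixed pattern of length 3, the pattern-avoiding permutations of [9] number C_9. So B = C_9 = 4862.
Balanced strings of n pairs of brackets are counted by C_n; here n = 4. So D = C_4 = 14.
A − B + D = 742900 − 4862 + 14 = 738052.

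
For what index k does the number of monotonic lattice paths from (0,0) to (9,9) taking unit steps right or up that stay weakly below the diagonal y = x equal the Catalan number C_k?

Sub-diagonal monotone paths from (0,0) to (9,9) biject with Dyck paths of semilength 9, giving C_9.

9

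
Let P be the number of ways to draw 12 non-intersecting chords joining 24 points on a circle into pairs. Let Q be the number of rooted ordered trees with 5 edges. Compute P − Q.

207970

Pairing 24 circle points by 12 non-crossing chords gives C_12 matchings. So P = C_12 = 208012.
Rooted ordered trees with n edges are counted by C_n; here n = 5. So Q = C_5 = 42.
P − Q = 208012 − 42 = 207970.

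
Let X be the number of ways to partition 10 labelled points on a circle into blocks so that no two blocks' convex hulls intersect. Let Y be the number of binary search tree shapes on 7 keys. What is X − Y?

The non-crossing partitions of [10] form a lattice of size C_10. So X = C_10 = 16796.
There are C_n binary search tree shapes on n keys; with n = 7 that is C_7. So Y = C_7 = 429.
X − Y = 16796 − 429 = 16367.

16367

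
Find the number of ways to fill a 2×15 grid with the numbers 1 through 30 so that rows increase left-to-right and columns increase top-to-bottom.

9694845

Standard Young tableaux of shape 2×n are counted by C_n; here n = 15.
C_15 = C(30,15)/16 = 155117520/16 = 9694845.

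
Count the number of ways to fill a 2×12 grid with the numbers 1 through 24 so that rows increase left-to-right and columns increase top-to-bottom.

208012

Standard Young tableaux of shape 2×n are counted by C_n; here n = 12.
C_12 = C_11 · 2(2·11+1)/(11+2) = 58786 · 46/13 = 208012.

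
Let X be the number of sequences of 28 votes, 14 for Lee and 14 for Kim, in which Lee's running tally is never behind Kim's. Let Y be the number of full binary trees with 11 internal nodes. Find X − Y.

2615654

Ballot sequences with n votes each where one side never trails are Dyck words, counted by C_n; here n = 14. So X = C_14 = 2674440.
The number of full binary trees on 11 internal nodes is the Catalan number C_11. So Y = C_11 = 58786.
X − Y = 2674440 − 58786 = 2615654.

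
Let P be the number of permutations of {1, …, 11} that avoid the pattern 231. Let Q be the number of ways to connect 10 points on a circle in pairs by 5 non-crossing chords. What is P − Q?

For any fixed pattern of length 3, the pattern-avoiding permutations of [11] number C_11. So P = C_11 = 58786.
Non-crossing perfect matchings of 2n points on a circle are counted by C_n; with 10 points, n = 5. So Q = C_5 = 42.
P − Q = 58786 − 42 = 58744.

58744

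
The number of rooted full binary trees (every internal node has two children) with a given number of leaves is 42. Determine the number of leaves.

6

Full binary trees with L leaves are counted by C_{L−1}, and C_5 = 42.
So the index is 5, and the number of leaves is 5 + 1 = 6.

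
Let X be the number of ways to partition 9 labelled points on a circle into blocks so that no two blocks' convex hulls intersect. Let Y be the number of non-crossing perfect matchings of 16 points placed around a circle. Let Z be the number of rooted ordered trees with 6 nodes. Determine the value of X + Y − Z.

6250

The non-crossing partitions of [9] form a lattice of size C_9. So X = C_9 = 4862.
Pairing 16 circle points by 8 non-crossing chords gives C_8 matchings. So Y = C_8 = 1430.
A rooted plane tree on 6 nodes has 5 edges, and such trees are counted by C_5. So Z = C_5 = 42.
X + Y − Z = 4862 + 1430 − 42 = 6250.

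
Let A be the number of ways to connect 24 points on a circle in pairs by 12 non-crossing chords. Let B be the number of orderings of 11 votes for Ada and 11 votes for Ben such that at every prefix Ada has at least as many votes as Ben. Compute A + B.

266798

Pairing 24 circle points by 12 non-crossing chords gives C_12 matchings. So A = C_12 = 208012.
Ballot sequences with n votes each where one side never trails are Dyck words, counted by C_n; here n = 11. So B = C_11 = 58786.
A + B = 208012 + 58786 = 266798.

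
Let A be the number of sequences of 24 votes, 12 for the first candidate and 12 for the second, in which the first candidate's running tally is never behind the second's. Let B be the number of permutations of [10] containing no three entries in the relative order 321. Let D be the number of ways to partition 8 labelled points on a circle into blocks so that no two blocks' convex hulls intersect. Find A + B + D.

226238

Reading a vote for the leader as '(' and for the other as ')' turns such a sequence into a balanced string of 12 pairs, so the count is C_12. So A = C_12 = 208012.
For any fixed pattern of length 3, the pattern-avoiding permutations of [10] number C_10. So B = C_10 = 16796.
Non-crossing partitions of an n-element set are counted by C_n; here n = 8. So D = C_8 = 1430.
A + B + D = 208012 + 16796 + 1430 = 226238.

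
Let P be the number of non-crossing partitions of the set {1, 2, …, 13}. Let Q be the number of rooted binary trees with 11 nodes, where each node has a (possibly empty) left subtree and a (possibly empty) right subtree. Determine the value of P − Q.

684114

Non-crossing partitions of an n-element set are counted by C_n; here n = 13. So P = C_13 = 742900.
Binary trees (left/right distinguished) on n nodes are counted by C_n; here n = 11. So Q = C_11 = 58786.
P − Q = 742900 − 58786 = 684114.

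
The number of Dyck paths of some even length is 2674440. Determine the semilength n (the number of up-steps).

Dyck paths of semilength n are counted by C_n; 2674440 = C_14.

14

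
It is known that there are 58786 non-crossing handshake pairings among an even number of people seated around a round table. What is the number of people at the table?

Non-crossing handshake pairings of 2n people are counted by C_n; 58786 = C_11.
So n = 11, and there are 2n = 22 people.

22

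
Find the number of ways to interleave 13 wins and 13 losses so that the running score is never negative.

Reading a vote for the leader as '(' and for the other as ')' turns such a sequence into a balanced string of 13 pairs, so the count is C_13.
C_13 = C_12 · 2(2·12+1)/(12+2) = 208012 · 50/14 = 742900.

742900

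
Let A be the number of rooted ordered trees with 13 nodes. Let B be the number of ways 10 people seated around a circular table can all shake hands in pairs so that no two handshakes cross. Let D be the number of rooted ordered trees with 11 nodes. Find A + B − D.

A rooted plane tree on 13 nodes has 12 edges, and such trees are counted by C_12. So A = C_12 = 208012.
With 10 = 2·5 people, non-crossing handshake pairings are non-crossing perfect matchings on a circle, counted by C_5. So B = C_5 = 42.
Rooted ordered (plane) trees on m nodes have m−1 edges and are counted by C_{m−1}; m = 11 gives C_10. So D = C_10 = 16796.
A + B − D = 208012 + 42 − 16796 = 191258.

191258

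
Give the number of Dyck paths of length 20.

A Dyck path with 10 up-steps and 10 down-steps has semilength 10, so there are C_10 of them.
C_10 = 16796.

16796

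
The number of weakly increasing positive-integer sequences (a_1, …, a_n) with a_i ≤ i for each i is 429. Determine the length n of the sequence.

7

Such sub-staircase sequences of length n are counted by C_n. Since C_7 = 429, the index is 7.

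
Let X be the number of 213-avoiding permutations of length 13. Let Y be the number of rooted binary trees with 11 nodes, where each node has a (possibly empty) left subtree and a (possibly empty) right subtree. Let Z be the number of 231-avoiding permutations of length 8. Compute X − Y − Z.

682684

Permutations of [n] avoiding any single length-3 pattern are counted by C_n; here n = 13. So X = C_13 = 742900.
There are C_n binary search tree shapes on n keys; with n = 11 that is C_11. So Y = C_11 = 58786.
For any fixed pattern of length 3, the pattern-avoiding permutations of [8] number C_8. So Z = C_8 = 1430.
X − Y − Z = 742900 − 58786 − 1430 = 682684.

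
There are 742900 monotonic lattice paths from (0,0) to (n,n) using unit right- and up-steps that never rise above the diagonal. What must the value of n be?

Such diagonal-avoiding paths in an n×n grid are counted by C_n. The Catalan number equal to 742900 is C_13.

13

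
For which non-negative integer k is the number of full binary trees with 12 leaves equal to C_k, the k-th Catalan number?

A full binary tree with L leaves has L−1 internal nodes and is counted by C_{L−1}; L = 12 gives C_11.

11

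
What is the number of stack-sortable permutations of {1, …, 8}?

1430

Stack-sortable permutations are exactly the 231-avoiding ones, counted by C_n; here n = 8.
C_8 = C_7 · 2(2·7+1)/(7+2) = 429 · 30/9 = 1430.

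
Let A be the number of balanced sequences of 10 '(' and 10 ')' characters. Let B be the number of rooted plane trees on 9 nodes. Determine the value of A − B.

With 10 pairs the number of balanced bracket strings is the Catalan number C_10. So A = C_10 = 16796.
Rooted ordered (plane) trees on m nodes have m−1 edges and are counted by C_{m−1}; m = 9 gives C_8. So B = C_8 = 1430.
A − B = 16796 − 1430 = 15366.

15366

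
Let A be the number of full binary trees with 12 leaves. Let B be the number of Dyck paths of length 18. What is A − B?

Full binary trees with 12 leaves have 12−1 = 11 internal nodes, so there are C_11 of them. So A = C_11 = 58786.
Paths of 9 up- and 9 down-steps that never dip below the axis are Dyck paths; their count is C_9. So B = C_9 = 4862.
A − B = 58786 − 4862 = 53924.

53924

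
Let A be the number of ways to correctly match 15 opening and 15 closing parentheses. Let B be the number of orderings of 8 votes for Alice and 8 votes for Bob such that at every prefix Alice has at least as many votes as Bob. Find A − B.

9693415

With 15 pairs the number of balanced bracket strings is the Catalan number C_15. So A = C_15 = 9694845.
Reading a vote for the leader as '(' and for the other as ')' turns such a sequence into a balanced string of 8 pairs, so the count is C_8. So B = C_8 = 1430.
A − B = 9694845 − 1430 = 9693415.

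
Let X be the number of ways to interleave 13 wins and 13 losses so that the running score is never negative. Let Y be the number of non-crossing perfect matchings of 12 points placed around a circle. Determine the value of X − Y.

742768

Reading a vote for the leader as '(' and for the other as ')' turns such a sequence into a balanced string of 13 pairs, so the count is C_13. So X = C_13 = 742900.
Non-crossing perfect matchings of 2n points on a circle are counted by C_n; with 12 points, n = 6. So Y = C_6 = 132.
X − Y = 742900 − 132 = 742768.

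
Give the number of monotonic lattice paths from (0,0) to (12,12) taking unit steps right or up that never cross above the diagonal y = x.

Sub-diagonal monotone paths from (0,0) to (12,12) biject with Dyck paths of semilength 12, giving C_12.
C_12 = C(24,12)/13 = 2704156/13 = 208012.

208012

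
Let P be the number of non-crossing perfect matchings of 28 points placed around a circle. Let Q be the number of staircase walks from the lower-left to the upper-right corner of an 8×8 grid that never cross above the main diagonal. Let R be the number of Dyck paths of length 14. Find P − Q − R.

2672581

Pairing 28 circle points by 14 non-crossing chords gives C_14 matchings. So P = C_14 = 2674440.
Monotone paths in an n×n grid that stay weakly below the diagonal are counted by C_n; here n = 8. So Q = C_8 = 1430.
Dyck paths of semilength n (length 2n) are counted by C_n; here n = 7. So R = C_7 = 429.
P − Q − R = 2674440 − 1430 − 429 = 2672581.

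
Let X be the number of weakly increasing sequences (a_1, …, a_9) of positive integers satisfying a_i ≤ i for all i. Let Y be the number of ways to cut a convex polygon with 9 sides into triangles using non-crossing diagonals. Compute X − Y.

Weakly increasing sequences with a_i ≤ i biject with Dyck paths of semilength 9, so there are C_9. So X = C_9 = 4862.
Triangulations of a convex m-gon are counted by C_{m−2}; with m = 9 this is C_7. So Y = C_7 = 429.
X − Y = 4862 − 429 = 4433.

4433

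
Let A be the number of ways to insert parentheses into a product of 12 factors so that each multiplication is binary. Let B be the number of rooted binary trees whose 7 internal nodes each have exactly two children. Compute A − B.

58357

Ways to associate a product of 12 factors correspond to binary trees on 12 leaves, so the count is C_11. So A = C_11 = 58786.
The number of full binary trees on 7 internal nodes is the Catalan number C_7. So B = C_7 = 429.
A − B = 58786 − 429 = 58357.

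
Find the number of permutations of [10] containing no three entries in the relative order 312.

For any fixed pattern of length 3, the pattern-avoiding permutations of [10] number C_10.
C_10 = 16796.

16796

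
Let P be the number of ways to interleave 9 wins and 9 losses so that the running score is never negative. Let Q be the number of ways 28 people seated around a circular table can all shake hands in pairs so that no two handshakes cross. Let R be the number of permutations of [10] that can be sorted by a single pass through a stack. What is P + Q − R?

2662506

Ballot sequences with n votes each where one side never trails are Dyck words, counted by C_n; here n = 9. So P = C_9 = 4862.
With 28 = 2·14 people, non-crossing handshake pairings are non-crossing perfect matchings on a circle, counted by C_14. So Q = C_14 = 2674440.
By Knuth's characterisation, the stack-sortable permutations of length 10 are the 231-avoiders, numbering C_10. So R = C_10 = 16796.
P + Q − R = 4862 + 2674440 − 16796 = 2662506.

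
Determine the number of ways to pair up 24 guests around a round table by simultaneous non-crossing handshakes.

With 24 = 2·12 people, non-crossing handshake pairings are non-crossing perfect matchings on a circle, counted by C_12.
C_12 = C(24,12)/13 = 2704156/13 = 208012.

208012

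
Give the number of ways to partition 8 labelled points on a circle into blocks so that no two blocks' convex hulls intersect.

Non-crossing partitions of an n-element set are counted by C_n; here n = 8.
C_8 = 1430.

1430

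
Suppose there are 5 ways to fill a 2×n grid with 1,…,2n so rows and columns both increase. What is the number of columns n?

3

Standard Young tableaux of shape 2×n are counted by C_n, and C_3 = 5.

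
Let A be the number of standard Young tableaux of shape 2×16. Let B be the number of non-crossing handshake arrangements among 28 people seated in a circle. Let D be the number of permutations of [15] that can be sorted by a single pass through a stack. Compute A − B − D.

Standard Young tableaux of shape 2×n are counted by C_n; here n = 16. So A = C_16 = 35357670.
Non-crossing handshake pairings of 2n people are counted by C_n; 28 people gives n = 14. So B = C_14 = 2674440.
By Knuth's characterisation, the stack-sortable permutations of length 15 are the 231-avoiders, numbering C_15. So D = C_15 = 9694845.
A − B − D = 35357670 − 2674440 − 9694845 = 22988385.

22988385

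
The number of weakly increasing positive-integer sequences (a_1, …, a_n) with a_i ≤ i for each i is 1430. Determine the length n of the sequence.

Such sub-staircase sequences of length n are counted by C_n, and C_8 = 1430.

8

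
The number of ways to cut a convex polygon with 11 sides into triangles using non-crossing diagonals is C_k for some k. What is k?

9

A convex 11-gon is triangulated into 9 triangles, and the number of such triangulations is the Catalan number C_{11−2} = C_9.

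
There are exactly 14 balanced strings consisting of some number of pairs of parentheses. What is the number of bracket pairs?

Balanced strings of n bracket-pairs are counted by C_n. The Catalan number equal to 14 is C_4.

4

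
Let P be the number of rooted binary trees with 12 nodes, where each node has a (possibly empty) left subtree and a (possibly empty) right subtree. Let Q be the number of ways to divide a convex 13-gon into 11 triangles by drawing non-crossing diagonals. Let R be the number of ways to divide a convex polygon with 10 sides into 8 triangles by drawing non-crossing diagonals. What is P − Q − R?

There are C_n binary search tree shapes on n keys; with n = 12 that is C_12. So P = C_12 = 208012.
The number of triangulations of a 13-gon is the Catalan number C_11 (index = sides − 2). So Q = C_11 = 58786.
The number of triangulations of a 10-gon is the Catalan number C_8 (index = sides − 2). So R = C_8 = 1430.
P − Q − R = 208012 − 58786 − 1430 = 147796.

147796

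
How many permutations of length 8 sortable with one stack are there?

By Knuth's characterisation, the stack-sortable permutations of length 8 are the 231-avoiders, numbering C_8.
C_8 = C(16,8)/9 = 12870/9 = 1430.

1430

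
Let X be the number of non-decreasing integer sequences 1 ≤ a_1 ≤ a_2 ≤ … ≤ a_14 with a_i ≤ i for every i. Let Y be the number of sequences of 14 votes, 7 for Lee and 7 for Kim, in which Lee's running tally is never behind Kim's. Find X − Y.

2674011

Such sub-staircase sequences of length n are counted by C_n; here n = 14. So X = C_14 = 2674440.
Reading a vote for the leader as '(' and for the other as ')' turns such a sequence into a balanced string of 7 pairs, so the count is C_7. So Y = C_7 = 429.
X − Y = 2674440 − 429 = 2674011.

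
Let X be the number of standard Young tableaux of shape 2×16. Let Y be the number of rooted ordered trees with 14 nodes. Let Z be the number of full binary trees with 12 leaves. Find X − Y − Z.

Standard Young tableaux of shape 2×n are counted by C_n; here n = 16. So X = C_16 = 35357670.
Rooted ordered (plane) trees on m nodes have m−1 edges and are counted by C_{m−1}; m = 14 gives C_13. So Y = C_13 = 742900.
Full binary trees with 12 leaves have 12−1 = 11 internal nodes, so there are C_11 of them. So Z = C_11 = 58786.
X − Y − Z = 35357670 − 742900 − 58786 = 34555984.

34555984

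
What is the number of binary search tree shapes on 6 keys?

132

Rooted binary trees with 6 nodes (each child slot possibly empty) number C_6.
C_6 = C(12,6)/7 = 924/7 = 132.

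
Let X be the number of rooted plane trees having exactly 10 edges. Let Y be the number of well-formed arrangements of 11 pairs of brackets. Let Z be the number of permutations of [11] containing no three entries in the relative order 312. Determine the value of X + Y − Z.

16796

Rooted ordered trees with n edges are counted by C_n; here n = 10. So X = C_10 = 16796.
A balanced arrangement of 11 bracket pairs is a Dyck word of semilength 11, so the count is C_11. So Y = C_11 = 58786.
For any fixed pattern of length 3, the pattern-avoiding permutations of [11] number C_11. So Z = C_11 = 58786.
X + Y − Z = 16796 + 58786 − 58786 = 16796.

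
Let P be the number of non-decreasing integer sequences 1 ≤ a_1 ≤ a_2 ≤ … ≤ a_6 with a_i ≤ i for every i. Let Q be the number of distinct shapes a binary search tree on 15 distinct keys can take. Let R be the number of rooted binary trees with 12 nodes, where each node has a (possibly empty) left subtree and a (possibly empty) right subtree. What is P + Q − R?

9486965

Weakly increasing sequences with a_i ≤ i biject with Dyck paths of semilength 6, so there are C_6. So P = C_6 = 132.
There are C_n binary search tree shapes on n keys; with n = 15 that is C_15. So Q = C_15 = 9694845.
Rooted binary trees with 12 nodes (each child slot possibly empty) number C_12. So R = C_12 = 208012.
P + Q − R = 132 + 9694845 − 208012 = 9486965.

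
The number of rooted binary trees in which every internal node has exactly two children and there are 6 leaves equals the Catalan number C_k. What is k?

5

Full binary trees with 6 leaves have 6−1 = 5 internal nodes, so there are C_5 of them.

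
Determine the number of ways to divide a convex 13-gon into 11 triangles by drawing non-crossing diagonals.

58786

A convex 13-gon is triangulated into 11 triangles, and the number of such triangulations is the Catalan number C_{13−2} = C_11.
C_11 = C(22,11)/12 = 705432/12 = 58786.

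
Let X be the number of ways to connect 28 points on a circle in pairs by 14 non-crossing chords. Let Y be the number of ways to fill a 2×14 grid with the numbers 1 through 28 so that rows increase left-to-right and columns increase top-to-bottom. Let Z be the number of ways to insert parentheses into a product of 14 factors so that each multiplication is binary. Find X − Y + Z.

742900

Non-crossing perfect matchings of 2n points on a circle are counted by C_n; with 28 points, n = 14. So X = C_14 = 2674440.
Standard Young tableaux of shape 2×n are counted by C_n; here n = 14. So Y = C_14 = 2674440.
Bracketing 14 factors into binary products is counted by C_{14−1} = C_13. So Z = C_13 = 742900.
X − Y + Z = 2674440 − 2674440 + 742900 = 742900.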